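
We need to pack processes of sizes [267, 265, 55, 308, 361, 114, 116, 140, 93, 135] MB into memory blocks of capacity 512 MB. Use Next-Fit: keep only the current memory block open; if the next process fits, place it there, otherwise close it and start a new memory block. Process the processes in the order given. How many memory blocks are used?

267 MB → memory block 1 (remaining 245 MB)
265 MB → memory block 2 (remaining 247 MB)
55 MB → memory block 2 (remaining 192 MB)
308 MB → memory block 3 (remaining 204 MB)
361 MB → memory block 4 (remaining 151 MB)
114 MB → memory block 4 (remaining 37 MB)
116 MB → memory block 5 (remaining 396 MB)
140 MB → memory block 5 (remaining 256 MB)
93 MB → memory block 5 (remaining 163 MB)
135 MB → memory block 5 (remaining 28 MB)
Final memory blocks: [267] [265,55] [308] [361,114] [116,140,93,135].

5 memory blocks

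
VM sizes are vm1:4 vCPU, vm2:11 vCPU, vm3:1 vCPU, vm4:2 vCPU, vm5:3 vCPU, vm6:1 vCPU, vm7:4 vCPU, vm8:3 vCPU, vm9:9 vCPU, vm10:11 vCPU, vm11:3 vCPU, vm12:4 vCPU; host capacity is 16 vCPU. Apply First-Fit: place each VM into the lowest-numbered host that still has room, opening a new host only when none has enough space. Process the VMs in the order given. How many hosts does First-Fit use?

Put vm1 (4 vCPU) in host 1; 12 vCPU remain.
Put vm2 (11 vCPU) in host 1; 1 vCPU remain.
Put vm3 (1 vCPU) in host 1; 0 vCPU remain.
Put vm4 (2 vCPU) in host 2; 14 vCPU remain.
Put vm5 (3 vCPU) in host 2; 11 vCPU remain.
Put vm6 (1 vCPU) in host 2; 10 vCPU remain.
Put vm7 (4 vCPU) in host 2; 6 vCPU remain.
Put vm8 (3 vCPU) in host 2; 3 vCPU remain.
Put vm9 (9 vCPU) in host 3; 7 vCPU remain.
Put vm10 (11 vCPU) in host 4; 5 vCPU remain.
Put vm11 (3 vCPU) in host 2; 0 vCPU remain.
Put vm12 (4 vCPU) in host 3; 3 vCPU remain.
Final hosts: [4,11,1] [2,3,1,4,3,3] [9,4] [11].

4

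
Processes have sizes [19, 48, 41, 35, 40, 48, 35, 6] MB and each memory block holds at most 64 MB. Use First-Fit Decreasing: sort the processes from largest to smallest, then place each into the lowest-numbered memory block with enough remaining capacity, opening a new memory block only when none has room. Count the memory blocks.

6

Sorted descending: 48, 48, 41, 40, 35, 35, 19, 6.
Put 48 MB in memory block 1; 16 MB remain.
Put 48 MB in memory block 2; 16 MB remain.
Put 41 MB in memory block 3; 23 MB remain.
Put 40 MB in memory block 4; 24 MB remain.
Put 35 MB in memory block 5; 29 MB remain.
Put 35 MB in memory block 6; 29 MB remain.
Put 19 MB in memory block 3; 4 MB remain.
Put 6 MB in memory block 1; 10 MB remain.
Final memory blocks: [48,6] [48] [41,19] [40] [35] [35].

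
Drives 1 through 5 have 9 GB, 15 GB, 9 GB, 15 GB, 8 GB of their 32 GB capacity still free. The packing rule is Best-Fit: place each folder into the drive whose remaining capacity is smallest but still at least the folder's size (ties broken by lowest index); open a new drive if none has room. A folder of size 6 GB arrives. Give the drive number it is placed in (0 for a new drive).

5

Drives with room: drive 1 (9 GB), drive 2 (15 GB), drive 3 (9 GB), drive 4 (15 GB), drive 5 (8 GB).
Tightest fit is drive 5 with 8 GB free.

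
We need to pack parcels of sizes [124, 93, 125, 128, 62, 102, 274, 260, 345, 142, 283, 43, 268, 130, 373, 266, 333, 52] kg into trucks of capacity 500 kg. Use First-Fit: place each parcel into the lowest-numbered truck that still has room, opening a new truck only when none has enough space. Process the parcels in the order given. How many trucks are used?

9

truck 1: place 124 kg, 376 kg left
truck 1: place 93 kg, 283 kg left
truck 1: place 125 kg, 158 kg left
truck 1: place 128 kg, 30 kg left
truck 2: place 62 kg, 438 kg left
truck 2: place 102 kg, 336 kg left
truck 2: place 274 kg, 62 kg left
truck 3: place 260 kg, 240 kg left
truck 4: place 345 kg, 155 kg left
truck 3: place 142 kg, 98 kg left
truck 5: place 283 kg, 217 kg left
truck 2: place 43 kg, 19 kg left
truck 6: place 268 kg, 232 kg left
truck 4: place 130 kg, 25 kg left
truck 7: place 373 kg, 127 kg left
truck 8: place 266 kg, 234 kg left
truck 9: place 333 kg, 167 kg left
truck 3: place 52 kg, 46 kg left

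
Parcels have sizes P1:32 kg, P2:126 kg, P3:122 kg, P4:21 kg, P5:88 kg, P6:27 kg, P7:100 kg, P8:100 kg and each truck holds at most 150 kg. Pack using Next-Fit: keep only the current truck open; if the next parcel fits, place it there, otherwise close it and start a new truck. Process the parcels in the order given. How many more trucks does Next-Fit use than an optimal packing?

1

Next-Fit: [32] [126] [122,21] [88,27] [100] [100] → 6 trucks.
Total size 616 kg; any packing needs at least ⌈616/150⌉ = 5 trucks.
An optimal packing achieves that bound: [126,21] [122,27] [100,32] [100] [88] → 5 trucks.
Excess: 6 − 5 = 1.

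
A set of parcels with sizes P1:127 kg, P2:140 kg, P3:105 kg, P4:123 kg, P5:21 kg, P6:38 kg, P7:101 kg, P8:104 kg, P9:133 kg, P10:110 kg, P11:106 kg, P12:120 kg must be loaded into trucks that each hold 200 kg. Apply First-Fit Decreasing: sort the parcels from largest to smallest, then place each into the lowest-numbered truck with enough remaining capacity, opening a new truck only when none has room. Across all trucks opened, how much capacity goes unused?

772

Sorted descending: 140, 133, 127, 123, 120, 110, 106, 105, 104, 101, 38, 21.
truck 1: place 140 kg, 60 kg left
truck 2: place 133 kg, 67 kg left
truck 3: place 127 kg, 73 kg left
truck 4: place 123 kg, 77 kg left
truck 5: place 120 kg, 80 kg left
truck 6: place 110 kg, 90 kg left
truck 7: place 106 kg, 94 kg left
truck 8: place 105 kg, 95 kg left
truck 9: place 104 kg, 96 kg left
truck 10: place 101 kg, 99 kg left
truck 1: place 38 kg, 22 kg left
truck 1: place 21 kg, 1 kg left
10 trucks × 200 kg = 2000 kg; used 1228 kg; unused 772 kg.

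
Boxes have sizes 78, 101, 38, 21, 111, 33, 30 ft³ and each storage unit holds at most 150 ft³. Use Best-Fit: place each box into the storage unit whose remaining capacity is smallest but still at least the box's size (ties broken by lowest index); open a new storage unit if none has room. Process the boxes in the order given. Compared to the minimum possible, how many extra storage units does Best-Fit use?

0

Best-Fit: [78,21,30] [101,38] [111,33] → 3 storage units.
Total size 412 ft³; any packing needs at least ⌈412/150⌉ = 3 storage units.
So 3 is already optimal.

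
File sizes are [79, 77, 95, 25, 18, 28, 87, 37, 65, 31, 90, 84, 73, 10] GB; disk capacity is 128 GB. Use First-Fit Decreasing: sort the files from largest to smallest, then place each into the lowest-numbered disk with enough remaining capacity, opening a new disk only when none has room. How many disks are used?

Sorted descending: 95, 90, 87, 84, 79, 77, 73, 65, 37, 31, 28, 25, 18, 10.
disk 1: place 95 GB, 33 GB left
disk 2: place 90 GB, 38 GB left
disk 3: place 87 GB, 41 GB left
disk 4: place 84 GB, 44 GB left
disk 5: place 79 GB, 49 GB left
disk 6: place 77 GB, 51 GB left
disk 7: place 73 GB, 55 GB left
disk 8: place 65 GB, 63 GB left
disk 2: place 37 GB, 1 GB left
disk 1: place 31 GB, 2 GB left
disk 3: place 28 GB, 13 GB left
disk 4: place 25 GB, 19 GB left
disk 4: place 18 GB, 1 GB left
disk 3: place 10 GB, 3 GB left

8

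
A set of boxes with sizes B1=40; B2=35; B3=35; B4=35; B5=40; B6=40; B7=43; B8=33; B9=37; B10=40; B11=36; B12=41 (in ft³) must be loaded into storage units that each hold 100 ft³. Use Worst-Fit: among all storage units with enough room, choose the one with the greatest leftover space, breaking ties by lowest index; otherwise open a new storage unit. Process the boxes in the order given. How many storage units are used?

B1 (40 ft³) → storage unit 1 (remaining 60 ft³)
B2 (35 ft³) → storage unit 1 (remaining 25 ft³)
B3 (35 ft³) → storage unit 2 (remaining 65 ft³)
B4 (35 ft³) → storage unit 2 (remaining 30 ft³)
B5 (40 ft³) → storage unit 3 (remaining 60 ft³)
B6 (40 ft³) → storage unit 3 (remaining 20 ft³)
B7 (43 ft³) → storage unit 4 (remaining 57 ft³)
B8 (33 ft³) → storage unit 4 (remaining 24 ft³)
B9 (37 ft³) → storage unit 5 (remaining 63 ft³)
B10 (40 ft³) → storage unit 5 (remaining 23 ft³)
B11 (36 ft³) → storage unit 6 (remaining 64 ft³)
B12 (41 ft³) → storage unit 6 (remaining 23 ft³)
Final storage units: [40,35] [35,35] [40,40] [43,33] [37,40] [36,41].

6 storage units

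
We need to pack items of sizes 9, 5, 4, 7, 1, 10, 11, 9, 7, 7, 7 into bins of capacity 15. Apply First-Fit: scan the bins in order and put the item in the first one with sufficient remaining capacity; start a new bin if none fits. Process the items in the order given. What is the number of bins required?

9 → bin 1 (remaining 6)
5 → bin 1 (remaining 1)
4 → bin 2 (remaining 11)
7 → bin 2 (remaining 4)
1 → bin 1 (remaining 0)
10 → bin 3 (remaining 5)
11 → bin 4 (remaining 4)
9 → bin 5 (remaining 6)
7 → bin 6 (remaining 8)
7 → bin 6 (remaining 1)
7 → bin 7 (remaining 8)
Final bins: [9,5,1] [4,7] [10] [11] [9] [7,7] [7].

7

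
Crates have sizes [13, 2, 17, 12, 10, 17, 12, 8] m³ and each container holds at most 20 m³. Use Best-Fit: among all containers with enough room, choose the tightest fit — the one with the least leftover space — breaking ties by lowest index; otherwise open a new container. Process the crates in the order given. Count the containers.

13 m³ → container 1 (remaining 7 m³)
2 m³ → container 1 (remaining 5 m³)
17 m³ → container 2 (remaining 3 m³)
12 m³ → container 3 (remaining 8 m³)
10 m³ → container 4 (remaining 10 m³)
17 m³ → container 5 (remaining 3 m³)
12 m³ → container 6 (remaining 8 m³)
8 m³ → container 3 (remaining 0 m³)

6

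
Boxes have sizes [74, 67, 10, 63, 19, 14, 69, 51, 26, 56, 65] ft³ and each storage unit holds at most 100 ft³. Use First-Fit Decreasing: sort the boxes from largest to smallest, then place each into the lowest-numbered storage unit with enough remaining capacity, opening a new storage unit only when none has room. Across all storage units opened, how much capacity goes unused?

Sorted descending: 74, 69, 67, 65, 63, 56, 51, 26, 19, 14, 10.
74 ft³ → storage unit 1 (remaining 26 ft³)
69 ft³ → storage unit 2 (remaining 31 ft³)
67 ft³ → storage unit 3 (remaining 33 ft³)
65 ft³ → storage unit 4 (remaining 35 ft³)
63 ft³ → storage unit 5 (remaining 37 ft³)
56 ft³ → storage unit 6 (remaining 44 ft³)
51 ft³ → storage unit 7 (remaining 49 ft³)
26 ft³ → storage unit 1 (remaining 0 ft³)
19 ft³ → storage unit 2 (remaining 12 ft³)
14 ft³ → storage unit 3 (remaining 19 ft³)
10 ft³ → storage unit 2 (remaining 2 ft³)
7 storage units × 100 ft³ = 700 ft³; used 514 ft³; unused 186 ft³.

186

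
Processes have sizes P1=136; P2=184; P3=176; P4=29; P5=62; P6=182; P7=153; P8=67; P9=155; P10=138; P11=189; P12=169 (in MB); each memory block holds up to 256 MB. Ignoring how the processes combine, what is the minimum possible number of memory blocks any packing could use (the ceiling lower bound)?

Total size = 136 + 184 + 176 + 29 + 62 + 182 + 153 + 67 + 155 + 138 + 189 + 169 = 1640 MB.
⌈1640 / 256⌉ = 7.

7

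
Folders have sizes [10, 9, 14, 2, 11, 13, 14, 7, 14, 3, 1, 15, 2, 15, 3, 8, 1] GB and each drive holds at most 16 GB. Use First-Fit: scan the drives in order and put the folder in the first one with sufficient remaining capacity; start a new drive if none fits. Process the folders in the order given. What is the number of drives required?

10

Put 10 GB in drive 1; 6 GB remain.
Put 9 GB in drive 2; 7 GB remain.
Put 14 GB in drive 3; 2 GB remain.
Put 2 GB in drive 1; 4 GB remain.
Put 11 GB in drive 4; 5 GB remain.
Put 13 GB in drive 5; 3 GB remain.
Put 14 GB in drive 6; 2 GB remain.
Put 7 GB in drive 2; 0 GB remain.
Put 14 GB in drive 7; 2 GB remain.
Put 3 GB in drive 1; 1 GB remain.
Put 1 GB in drive 1; 0 GB remain.
Put 15 GB in drive 8; 1 GB remain.
Put 2 GB in drive 3; 0 GB remain.
Put 15 GB in drive 9; 1 GB remain.
Put 3 GB in drive 4; 2 GB remain.
Put 8 GB in drive 10; 8 GB remain.
Put 1 GB in drive 4; 1 GB remain.
Final drives: [10,2,3,1] [9,7] [14,2] [11,3,1] [13] [14] [14] [15] [15] [8].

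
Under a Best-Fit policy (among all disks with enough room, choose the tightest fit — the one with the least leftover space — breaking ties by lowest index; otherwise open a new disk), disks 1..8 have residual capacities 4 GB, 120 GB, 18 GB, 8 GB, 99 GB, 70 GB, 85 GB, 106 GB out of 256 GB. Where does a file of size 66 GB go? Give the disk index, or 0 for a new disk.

6

Disks with room: disk 2 (120 GB), disk 5 (99 GB), disk 6 (70 GB), disk 7 (85 GB), disk 8 (106 GB).
Tightest fit is disk 6 with 70 GB free.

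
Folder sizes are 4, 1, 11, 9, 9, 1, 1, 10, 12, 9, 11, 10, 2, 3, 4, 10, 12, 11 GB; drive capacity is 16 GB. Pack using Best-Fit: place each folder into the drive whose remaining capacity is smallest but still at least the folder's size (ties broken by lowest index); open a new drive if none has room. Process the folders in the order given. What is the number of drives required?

drive 1: place 4 GB, 12 GB left
drive 1: place 1 GB, 11 GB left
drive 1: place 11 GB, 0 GB left
drive 2: place 9 GB, 7 GB left
drive 3: place 9 GB, 7 GB left
drive 2: place 1 GB, 6 GB left
drive 2: place 1 GB, 5 GB left
drive 4: place 10 GB, 6 GB left
drive 5: place 12 GB, 4 GB left
drive 6: place 9 GB, 7 GB left
drive 7: place 11 GB, 5 GB left
drive 8: place 10 GB, 6 GB left
drive 5: place 2 GB, 2 GB left
drive 2: place 3 GB, 2 GB left
drive 7: place 4 GB, 1 GB left
drive 9: place 10 GB, 6 GB left
drive 10: place 12 GB, 4 GB left
drive 11: place 11 GB, 5 GB left

11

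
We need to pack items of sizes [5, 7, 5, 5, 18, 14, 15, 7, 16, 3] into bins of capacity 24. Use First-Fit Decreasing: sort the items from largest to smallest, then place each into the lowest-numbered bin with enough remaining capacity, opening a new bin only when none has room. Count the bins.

Sorted descending: 18, 16, 15, 14, 7, 7, 5, 5, 5, 3.
bin 1: place 18, 6 left
bin 2: place 16, 8 left
bin 3: place 15, 9 left
bin 4: place 14, 10 left
bin 2: place 7, 1 left
bin 3: place 7, 2 left
bin 1: place 5, 1 left
bin 4: place 5, 5 left
bin 4: place 5, 0 left
bin 5: place 3, 21 left

5 bins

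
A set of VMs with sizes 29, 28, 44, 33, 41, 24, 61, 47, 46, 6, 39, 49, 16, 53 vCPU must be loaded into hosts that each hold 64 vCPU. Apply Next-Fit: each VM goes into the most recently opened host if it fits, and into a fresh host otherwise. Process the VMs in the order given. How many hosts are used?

12 hosts

host 1: place 29 vCPU, 35 vCPU left
host 1: place 28 vCPU, 7 vCPU left
host 2: place 44 vCPU, 20 vCPU left
host 3: place 33 vCPU, 31 vCPU left
host 4: place 41 vCPU, 23 vCPU left
host 5: place 24 vCPU, 40 vCPU left
host 6: place 61 vCPU, 3 vCPU left
host 7: place 47 vCPU, 17 vCPU left
host 8: place 46 vCPU, 18 vCPU left
host 8: place 6 vCPU, 12 vCPU left
host 9: place 39 vCPU, 25 vCPU left
host 10: place 49 vCPU, 15 vCPU left
host 11: place 16 vCPU, 48 vCPU left
host 12: place 53 vCPU, 11 vCPU left
Final hosts: [29,28] [44] [33] [41] [24] [61] [47] [46,6] [39] [49] [16] [53].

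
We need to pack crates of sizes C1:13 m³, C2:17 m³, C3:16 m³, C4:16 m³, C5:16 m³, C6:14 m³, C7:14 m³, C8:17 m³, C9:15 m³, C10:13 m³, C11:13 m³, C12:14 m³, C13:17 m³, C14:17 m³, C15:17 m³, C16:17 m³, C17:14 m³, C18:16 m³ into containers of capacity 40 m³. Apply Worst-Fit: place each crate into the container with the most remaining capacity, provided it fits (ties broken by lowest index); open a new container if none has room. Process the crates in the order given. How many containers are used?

9 containers

C1 (13 m³) → container 1 (remaining 27 m³)
C2 (17 m³) → container 1 (remaining 10 m³)
C3 (16 m³) → container 2 (remaining 24 m³)
C4 (16 m³) → container 2 (remaining 8 m³)
C5 (16 m³) → container 3 (remaining 24 m³)
C6 (14 m³) → container 3 (remaining 10 m³)
C7 (14 m³) → container 4 (remaining 26 m³)
C8 (17 m³) → container 4 (remaining 9 m³)
C9 (15 m³) → container 5 (remaining 25 m³)
C10 (13 m³) → container 5 (remaining 12 m³)
C11 (13 m³) → container 6 (remaining 27 m³)
C12 (14 m³) → container 6 (remaining 13 m³)
C13 (17 m³) → container 7 (remaining 23 m³)
C14 (17 m³) → container 7 (remaining 6 m³)
C15 (17 m³) → container 8 (remaining 23 m³)
C16 (17 m³) → container 8 (remaining 6 m³)
C17 (14 m³) → container 9 (remaining 26 m³)
C18 (16 m³) → container 9 (remaining 10 m³)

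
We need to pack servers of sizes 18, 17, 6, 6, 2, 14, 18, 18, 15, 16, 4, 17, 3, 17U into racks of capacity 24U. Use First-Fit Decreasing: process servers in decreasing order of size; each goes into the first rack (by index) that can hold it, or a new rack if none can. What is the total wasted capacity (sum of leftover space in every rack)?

45

Sorted descending: 18, 18, 18, 17, 17, 17, 16, 15, 14, 6, 6, 4, 3, 2.
18U → rack 1 (remaining 6U)
18U → rack 2 (remaining 6U)
18U → rack 3 (remaining 6U)
17U → rack 4 (remaining 7U)
17U → rack 5 (remaining 7U)
17U → rack 6 (remaining 7U)
16U → rack 7 (remaining 8U)
15U → rack 8 (remaining 9U)
14U → rack 9 (remaining 10U)
6U → rack 1 (remaining 0U)
6U → rack 2 (remaining 0U)
4U → rack 3 (remaining 2U)
3U → rack 4 (remaining 4U)
2U → rack 3 (remaining 0U)
9 racks × 24U = 216U; used 171U; unused 45U.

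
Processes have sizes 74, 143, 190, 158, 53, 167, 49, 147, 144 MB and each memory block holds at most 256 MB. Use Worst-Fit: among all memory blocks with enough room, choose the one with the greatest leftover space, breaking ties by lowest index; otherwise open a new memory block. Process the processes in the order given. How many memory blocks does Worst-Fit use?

Put 74 MB in memory block 1; 182 MB remain.
Put 143 MB in memory block 1; 39 MB remain.
Put 190 MB in memory block 2; 66 MB remain.
Put 158 MB in memory block 3; 98 MB remain.
Put 53 MB in memory block 3; 45 MB remain.
Put 167 MB in memory block 4; 89 MB remain.
Put 49 MB in memory block 4; 40 MB remain.
Put 147 MB in memory block 5; 109 MB remain.
Put 144 MB in memory block 6; 112 MB remain.
Final memory blocks: [74,143] [190] [158,53] [167,49] [147] [144].

6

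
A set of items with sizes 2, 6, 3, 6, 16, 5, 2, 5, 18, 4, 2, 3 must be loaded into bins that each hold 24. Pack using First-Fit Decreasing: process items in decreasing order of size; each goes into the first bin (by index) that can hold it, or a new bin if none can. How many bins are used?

Sorted descending: 18, 16, 6, 6, 5, 5, 4, 3, 3, 2, 2, 2.
bin 1: place 18, 6 left
bin 2: place 16, 8 left
bin 1: place 6, 0 left
bin 2: place 6, 2 left
bin 3: place 5, 19 left
bin 3: place 5, 14 left
bin 3: place 4, 10 left
bin 3: place 3, 7 left
bin 3: place 3, 4 left
bin 2: place 2, 0 left
bin 3: place 2, 2 left
bin 3: place 2, 0 left

3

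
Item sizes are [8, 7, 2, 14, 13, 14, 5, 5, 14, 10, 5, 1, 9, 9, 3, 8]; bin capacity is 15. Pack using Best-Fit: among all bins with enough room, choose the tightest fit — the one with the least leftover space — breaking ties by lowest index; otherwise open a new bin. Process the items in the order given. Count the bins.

Put 8 in bin 1; 7 remain.
Put 7 in bin 1; 0 remain.
Put 2 in bin 2; 13 remain.
Put 14 in bin 3; 1 remain.
Put 13 in bin 2; 0 remain.
Put 14 in bin 4; 1 remain.
Put 5 in bin 5; 10 remain.
Put 5 in bin 5; 5 remain.
Put 14 in bin 6; 1 remain.
Put 10 in bin 7; 5 remain.
Put 5 in bin 5; 0 remain.
Put 1 in bin 3; 0 remain.
Put 9 in bin 8; 6 remain.
Put 9 in bin 9; 6 remain.
Put 3 in bin 7; 2 remain.
Put 8 in bin 10; 7 remain.
Final bins: [8,7] [2,13] [14,1] [14] [5,5,5] [14] [10,3] [9] [9] [8].

10 bins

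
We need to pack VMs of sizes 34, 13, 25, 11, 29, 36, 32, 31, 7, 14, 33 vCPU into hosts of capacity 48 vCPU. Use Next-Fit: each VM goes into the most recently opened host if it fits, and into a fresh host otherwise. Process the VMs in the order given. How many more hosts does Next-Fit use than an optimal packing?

0

Next-Fit: [34,13] [25,11] [29] [36] [32] [31,7] [14,33] → 7 hosts.
7 VMs exceed 24 vCPU (half the capacity), and no two of those can share a host, so at least 7 hosts are needed.
So 7 is already optimal.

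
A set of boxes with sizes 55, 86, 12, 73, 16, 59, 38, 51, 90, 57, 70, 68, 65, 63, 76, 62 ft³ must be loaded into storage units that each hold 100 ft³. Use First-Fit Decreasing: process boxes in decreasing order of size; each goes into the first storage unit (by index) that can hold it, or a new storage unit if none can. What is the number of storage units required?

Sorted descending: 90, 86, 76, 73, 70, 68, 65, 63, 62, 59, 57, 55, 51, 38, 16, 12.
90 ft³ → storage unit 1 (remaining 10 ft³)
86 ft³ → storage unit 2 (remaining 14 ft³)
76 ft³ → storage unit 3 (remaining 24 ft³)
73 ft³ → storage unit 4 (remaining 27 ft³)
70 ft³ → storage unit 5 (remaining 30 ft³)
68 ft³ → storage unit 6 (remaining 32 ft³)
65 ft³ → storage unit 7 (remaining 35 ft³)
63 ft³ → storage unit 8 (remaining 37 ft³)
62 ft³ → storage unit 9 (remaining 38 ft³)
59 ft³ → storage unit 10 (remaining 41 ft³)
57 ft³ → storage unit 11 (remaining 43 ft³)
55 ft³ → storage unit 12 (remaining 45 ft³)
51 ft³ → storage unit 13 (remaining 49 ft³)
38 ft³ → storage unit 9 (remaining 0 ft³)
16 ft³ → storage unit 3 (remaining 8 ft³)
12 ft³ → storage unit 2 (remaining 2 ft³)
Final storage units: [90] [86,12] [76,16] [73] [70] [68] [65] [63] [62,38] [59] [57] [55] [51].

13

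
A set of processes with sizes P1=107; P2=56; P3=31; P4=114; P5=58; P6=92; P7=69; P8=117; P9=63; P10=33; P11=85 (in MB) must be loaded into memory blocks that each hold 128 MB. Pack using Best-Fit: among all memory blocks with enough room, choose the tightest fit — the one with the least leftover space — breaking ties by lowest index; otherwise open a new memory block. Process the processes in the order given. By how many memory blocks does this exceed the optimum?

1

Best-Fit: [107] [56,31] [114] [58,69] [92,33] [117] [63] [85] → 8 memory blocks.
Total size 825 MB; any packing needs at least ⌈825/128⌉ = 7 memory blocks.
An optimal packing achieves that bound: [117] [114] [107] [92,33] [85,31] [69,58] [63,56] → 7 memory blocks.
Excess: 8 − 7 = 1.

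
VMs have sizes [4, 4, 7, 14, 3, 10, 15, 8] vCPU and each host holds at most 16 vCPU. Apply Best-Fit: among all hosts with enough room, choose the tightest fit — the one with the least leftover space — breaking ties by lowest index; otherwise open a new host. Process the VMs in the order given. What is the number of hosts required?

4 vCPU → host 1 (remaining 12 vCPU)
4 vCPU → host 1 (remaining 8 vCPU)
7 vCPU → host 1 (remaining 1 vCPU)
14 vCPU → host 2 (remaining 2 vCPU)
3 vCPU → host 3 (remaining 13 vCPU)
10 vCPU → host 3 (remaining 3 vCPU)
15 vCPU → host 4 (remaining 1 vCPU)
8 vCPU → host 5 (remaining 8 vCPU)

5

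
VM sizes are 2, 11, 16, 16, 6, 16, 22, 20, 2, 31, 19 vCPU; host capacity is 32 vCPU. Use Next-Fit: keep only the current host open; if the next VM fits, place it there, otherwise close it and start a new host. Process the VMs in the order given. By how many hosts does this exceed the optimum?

Next-Fit: [2,11,16] [16,6] [16] [22] [20,2] [31] [19] → 7 hosts.
Total size 161 vCPU; any packing needs at least ⌈161/32⌉ = 6 hosts.
An optimal packing achieves that bound: [31] [22,6,2,2] [20,11] [19] [16,16] [16] → 6 hosts.
Excess: 7 − 6 = 1.

1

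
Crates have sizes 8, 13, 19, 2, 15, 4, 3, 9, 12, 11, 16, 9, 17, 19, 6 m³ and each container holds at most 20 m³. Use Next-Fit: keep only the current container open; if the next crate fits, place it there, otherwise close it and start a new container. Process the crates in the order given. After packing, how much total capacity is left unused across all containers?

77

8 m³ → container 1 (remaining 12 m³)
13 m³ → container 2 (remaining 7 m³)
19 m³ → container 3 (remaining 1 m³)
2 m³ → container 4 (remaining 18 m³)
15 m³ → container 4 (remaining 3 m³)
4 m³ → container 5 (remaining 16 m³)
3 m³ → container 5 (remaining 13 m³)
9 m³ → container 5 (remaining 4 m³)
12 m³ → container 6 (remaining 8 m³)
11 m³ → container 7 (remaining 9 m³)
16 m³ → container 8 (remaining 4 m³)
9 m³ → container 9 (remaining 11 m³)
17 m³ → container 10 (remaining 3 m³)
19 m³ → container 11 (remaining 1 m³)
6 m³ → container 12 (remaining 14 m³)
12 containers × 20 m³ = 240 m³; used 163 m³; unused 77 m³.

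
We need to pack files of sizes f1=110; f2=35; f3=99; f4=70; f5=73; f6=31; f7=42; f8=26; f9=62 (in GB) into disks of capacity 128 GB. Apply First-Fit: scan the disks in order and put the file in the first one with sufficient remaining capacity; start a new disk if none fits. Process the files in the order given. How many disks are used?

5 disks

Put f1 (110 GB) in disk 1; 18 GB remain.
Put f2 (35 GB) in disk 2; 93 GB remain.
Put f3 (99 GB) in disk 3; 29 GB remain.
Put f4 (70 GB) in disk 2; 23 GB remain.
Put f5 (73 GB) in disk 4; 55 GB remain.
Put f6 (31 GB) in disk 4; 24 GB remain.
Put f7 (42 GB) in disk 5; 86 GB remain.
Put f8 (26 GB) in disk 3; 3 GB remain.
Put f9 (62 GB) in disk 5; 24 GB remain.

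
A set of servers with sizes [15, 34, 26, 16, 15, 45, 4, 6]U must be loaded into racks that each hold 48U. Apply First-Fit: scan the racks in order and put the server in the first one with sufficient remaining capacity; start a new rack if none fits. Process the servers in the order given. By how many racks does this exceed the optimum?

First-Fit: [15,26,4] [34,6] [16,15] [45] → 4 racks.
Total size 161U; any packing needs at least ⌈161/48⌉ = 4 racks.
So 4 is already optimal.

0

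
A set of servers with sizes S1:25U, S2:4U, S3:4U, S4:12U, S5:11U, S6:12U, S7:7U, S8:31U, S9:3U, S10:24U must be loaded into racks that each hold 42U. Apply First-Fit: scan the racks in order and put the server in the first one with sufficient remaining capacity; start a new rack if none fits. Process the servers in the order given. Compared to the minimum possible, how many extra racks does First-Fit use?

0

First-Fit: [25,4,4,7] [12,11,12,3] [31] [24] → 4 racks.
Total size 133U; any packing needs at least ⌈133/42⌉ = 4 racks.
So 4 is already optimal.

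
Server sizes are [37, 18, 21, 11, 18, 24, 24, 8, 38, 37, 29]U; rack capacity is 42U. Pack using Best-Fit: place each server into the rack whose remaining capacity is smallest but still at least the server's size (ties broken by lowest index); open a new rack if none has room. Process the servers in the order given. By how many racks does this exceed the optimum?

1

Best-Fit: [37] [18,21] [11,18,8] [24] [24] [38] [37] [29] → 8 racks.
Total size 265U; any packing needs at least ⌈265/42⌉ = 7 racks.
An optimal packing achieves that bound: [38] [37] [37] [29,11] [24,18] [24,18] [21,8] → 7 racks.
Excess: 8 − 7 = 1.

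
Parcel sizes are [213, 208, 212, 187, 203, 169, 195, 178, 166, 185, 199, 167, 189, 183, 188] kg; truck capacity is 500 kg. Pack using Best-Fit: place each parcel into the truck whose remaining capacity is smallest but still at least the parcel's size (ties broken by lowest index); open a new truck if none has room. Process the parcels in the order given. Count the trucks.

8

213 kg → truck 1 (remaining 287 kg)
208 kg → truck 1 (remaining 79 kg)
212 kg → truck 2 (remaining 288 kg)
187 kg → truck 2 (remaining 101 kg)
203 kg → truck 3 (remaining 297 kg)
169 kg → truck 3 (remaining 128 kg)
195 kg → truck 4 (remaining 305 kg)
178 kg → truck 4 (remaining 127 kg)
166 kg → truck 5 (remaining 334 kg)
185 kg → truck 5 (remaining 149 kg)
199 kg → truck 6 (remaining 301 kg)
167 kg → truck 6 (remaining 134 kg)
189 kg → truck 7 (remaining 311 kg)
183 kg → truck 7 (remaining 128 kg)
188 kg → truck 8 (remaining 312 kg)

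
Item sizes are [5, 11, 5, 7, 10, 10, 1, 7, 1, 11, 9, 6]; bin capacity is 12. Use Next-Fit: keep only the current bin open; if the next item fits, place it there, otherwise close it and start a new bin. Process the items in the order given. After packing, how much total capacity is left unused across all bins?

5 → bin 1 (remaining 7)
11 → bin 2 (remaining 1)
5 → bin 3 (remaining 7)
7 → bin 3 (remaining 0)
10 → bin 4 (remaining 2)
10 → bin 5 (remaining 2)
1 → bin 5 (remaining 1)
7 → bin 6 (remaining 5)
1 → bin 6 (remaining 4)
11 → bin 7 (remaining 1)
9 → bin 8 (remaining 3)
6 → bin 9 (remaining 6)
9 bins × 12 = 108; used 83; unused 25.

25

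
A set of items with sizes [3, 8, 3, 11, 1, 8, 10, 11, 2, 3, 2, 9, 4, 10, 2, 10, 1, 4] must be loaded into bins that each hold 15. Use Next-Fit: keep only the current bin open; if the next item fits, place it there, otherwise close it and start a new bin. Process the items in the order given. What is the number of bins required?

9 bins

bin 1: place 3, 12 left
bin 1: place 8, 4 left
bin 1: place 3, 1 left
bin 2: place 11, 4 left
bin 2: place 1, 3 left
bin 3: place 8, 7 left
bin 4: place 10, 5 left
bin 5: place 11, 4 left
bin 5: place 2, 2 left
bin 6: place 3, 12 left
bin 6: place 2, 10 left
bin 6: place 9, 1 left
bin 7: place 4, 11 left
bin 7: place 10, 1 left
bin 8: place 2, 13 left
bin 8: place 10, 3 left
bin 8: place 1, 2 left
bin 9: place 4, 11 left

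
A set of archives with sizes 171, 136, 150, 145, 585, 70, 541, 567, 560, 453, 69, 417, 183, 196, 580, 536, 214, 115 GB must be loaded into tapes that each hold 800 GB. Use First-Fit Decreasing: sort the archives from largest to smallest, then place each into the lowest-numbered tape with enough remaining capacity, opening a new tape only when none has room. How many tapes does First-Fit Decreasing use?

8

Sorted descending: 585, 580, 567, 560, 541, 536, 453, 417, 214, 196, 183, 171, 150, 145, 136, 115, 70, 69.
tape 1: place 585 GB, 215 GB left
tape 2: place 580 GB, 220 GB left
tape 3: place 567 GB, 233 GB left
tape 4: place 560 GB, 240 GB left
tape 5: place 541 GB, 259 GB left
tape 6: place 536 GB, 264 GB left
tape 7: place 453 GB, 347 GB left
tape 8: place 417 GB, 383 GB left
tape 1: place 214 GB, 1 GB left
tape 2: place 196 GB, 24 GB left
tape 3: place 183 GB, 50 GB left
tape 4: place 171 GB, 69 GB left
tape 5: place 150 GB, 109 GB left
tape 6: place 145 GB, 119 GB left
tape 7: place 136 GB, 211 GB left
tape 6: place 115 GB, 4 GB left
tape 5: place 70 GB, 39 GB left
tape 4: place 69 GB, 0 GB left
Final tapes: [585,214] [580,196] [567,183] [560,171,69] [541,150,70] [536,145,115] [453,136] [417].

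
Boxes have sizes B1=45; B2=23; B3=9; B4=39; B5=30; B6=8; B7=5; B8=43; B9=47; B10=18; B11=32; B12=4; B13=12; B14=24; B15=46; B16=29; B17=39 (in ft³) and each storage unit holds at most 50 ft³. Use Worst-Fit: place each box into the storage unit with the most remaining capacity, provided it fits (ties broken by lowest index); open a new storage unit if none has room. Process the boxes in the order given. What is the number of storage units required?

11

Put B1 (45 ft³) in storage unit 1; 5 ft³ remain.
Put B2 (23 ft³) in storage unit 2; 27 ft³ remain.
Put B3 (9 ft³) in storage unit 2; 18 ft³ remain.
Put B4 (39 ft³) in storage unit 3; 11 ft³ remain.
Put B5 (30 ft³) in storage unit 4; 20 ft³ remain.
Put B6 (8 ft³) in storage unit 4; 12 ft³ remain.
Put B7 (5 ft³) in storage unit 2; 13 ft³ remain.
Put B8 (43 ft³) in storage unit 5; 7 ft³ remain.
Put B9 (47 ft³) in storage unit 6; 3 ft³ remain.
Put B10 (18 ft³) in storage unit 7; 32 ft³ remain.
Put B11 (32 ft³) in storage unit 7; 0 ft³ remain.
Put B12 (4 ft³) in storage unit 2; 9 ft³ remain.
Put B13 (12 ft³) in storage unit 4; 0 ft³ remain.
Put B14 (24 ft³) in storage unit 8; 26 ft³ remain.
Put B15 (46 ft³) in storage unit 9; 4 ft³ remain.
Put B16 (29 ft³) in storage unit 10; 21 ft³ remain.
Put B17 (39 ft³) in storage unit 11; 11 ft³ remain.
Final storage units: [45] [23,9,5,4] [39] [30,8,12] [43] [47] [18,32] [24] [46] [29] [39].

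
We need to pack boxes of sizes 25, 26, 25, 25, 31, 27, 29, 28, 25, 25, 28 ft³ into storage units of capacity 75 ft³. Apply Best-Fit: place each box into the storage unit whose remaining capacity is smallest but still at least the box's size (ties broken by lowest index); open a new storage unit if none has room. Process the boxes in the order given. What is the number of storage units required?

5

25 ft³ → storage unit 1 (remaining 50 ft³)
26 ft³ → storage unit 1 (remaining 24 ft³)
25 ft³ → storage unit 2 (remaining 50 ft³)
25 ft³ → storage unit 2 (remaining 25 ft³)
31 ft³ → storage unit 3 (remaining 44 ft³)
27 ft³ → storage unit 3 (remaining 17 ft³)
29 ft³ → storage unit 4 (remaining 46 ft³)
28 ft³ → storage unit 4 (remaining 18 ft³)
25 ft³ → storage unit 2 (remaining 0 ft³)
25 ft³ → storage unit 5 (remaining 50 ft³)
28 ft³ → storage unit 5 (remaining 22 ft³)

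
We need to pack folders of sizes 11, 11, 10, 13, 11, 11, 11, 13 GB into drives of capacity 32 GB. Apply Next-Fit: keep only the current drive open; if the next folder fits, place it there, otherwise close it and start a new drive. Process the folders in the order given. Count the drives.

Put 11 GB in drive 1; 21 GB remain.
Put 11 GB in drive 1; 10 GB remain.
Put 10 GB in drive 1; 0 GB remain.
Put 13 GB in drive 2; 19 GB remain.
Put 11 GB in drive 2; 8 GB remain.
Put 11 GB in drive 3; 21 GB remain.
Put 11 GB in drive 3; 10 GB remain.
Put 13 GB in drive 4; 19 GB remain.
Final drives: [11,11,10] [13,11] [11,11] [13].

4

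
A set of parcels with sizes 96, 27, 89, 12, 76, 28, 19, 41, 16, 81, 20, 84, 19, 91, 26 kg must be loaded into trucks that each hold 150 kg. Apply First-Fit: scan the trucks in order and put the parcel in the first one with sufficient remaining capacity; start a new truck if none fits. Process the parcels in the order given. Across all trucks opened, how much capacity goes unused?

175

Put 96 kg in truck 1; 54 kg remain.
Put 27 kg in truck 1; 27 kg remain.
Put 89 kg in truck 2; 61 kg remain.
Put 12 kg in truck 1; 15 kg remain.
Put 76 kg in truck 3; 74 kg remain.
Put 28 kg in truck 2; 33 kg remain.
Put 19 kg in truck 2; 14 kg remain.
Put 41 kg in truck 3; 33 kg remain.
Put 16 kg in truck 3; 17 kg remain.
Put 81 kg in truck 4; 69 kg remain.
Put 20 kg in truck 4; 49 kg remain.
Put 84 kg in truck 5; 66 kg remain.
Put 19 kg in truck 4; 30 kg remain.
Put 91 kg in truck 6; 59 kg remain.
Put 26 kg in truck 4; 4 kg remain.
6 trucks × 150 kg = 900 kg; used 725 kg; unused 175 kg.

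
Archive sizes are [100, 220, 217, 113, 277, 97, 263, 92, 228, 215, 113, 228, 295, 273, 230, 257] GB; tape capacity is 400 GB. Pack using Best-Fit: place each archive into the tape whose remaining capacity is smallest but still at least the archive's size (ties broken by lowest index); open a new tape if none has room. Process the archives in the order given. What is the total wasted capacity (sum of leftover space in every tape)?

1182

100 GB → tape 1 (remaining 300 GB)
220 GB → tape 1 (remaining 80 GB)
217 GB → tape 2 (remaining 183 GB)
113 GB → tape 2 (remaining 70 GB)
277 GB → tape 3 (remaining 123 GB)
97 GB → tape 3 (remaining 26 GB)
263 GB → tape 4 (remaining 137 GB)
92 GB → tape 4 (remaining 45 GB)
228 GB → tape 5 (remaining 172 GB)
215 GB → tape 6 (remaining 185 GB)
113 GB → tape 5 (remaining 59 GB)
228 GB → tape 7 (remaining 172 GB)
295 GB → tape 8 (remaining 105 GB)
273 GB → tape 9 (remaining 127 GB)
230 GB → tape 10 (remaining 170 GB)
257 GB → tape 11 (remaining 143 GB)
11 tapes × 400 GB = 4400 GB; used 3218 GB; unused 1182 GB.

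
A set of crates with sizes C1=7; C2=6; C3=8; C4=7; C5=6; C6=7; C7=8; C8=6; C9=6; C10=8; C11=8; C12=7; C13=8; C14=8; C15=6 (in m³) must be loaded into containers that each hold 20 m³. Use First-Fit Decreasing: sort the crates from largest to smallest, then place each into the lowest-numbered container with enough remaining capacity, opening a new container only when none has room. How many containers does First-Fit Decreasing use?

6

Sorted descending: 8, 8, 8, 8, 8, 8, 7, 7, 7, 7, 6, 6, 6, 6, 6.
Put 8 m³ in container 1; 12 m³ remain.
Put 8 m³ in container 1; 4 m³ remain.
Put 8 m³ in container 2; 12 m³ remain.
Put 8 m³ in container 2; 4 m³ remain.
Put 8 m³ in container 3; 12 m³ remain.
Put 8 m³ in container 3; 4 m³ remain.
Put 7 m³ in container 4; 13 m³ remain.
Put 7 m³ in container 4; 6 m³ remain.
Put 7 m³ in container 5; 13 m³ remain.
Put 7 m³ in container 5; 6 m³ remain.
Put 6 m³ in container 4; 0 m³ remain.
Put 6 m³ in container 5; 0 m³ remain.
Put 6 m³ in container 6; 14 m³ remain.
Put 6 m³ in container 6; 8 m³ remain.
Put 6 m³ in container 6; 2 m³ remain.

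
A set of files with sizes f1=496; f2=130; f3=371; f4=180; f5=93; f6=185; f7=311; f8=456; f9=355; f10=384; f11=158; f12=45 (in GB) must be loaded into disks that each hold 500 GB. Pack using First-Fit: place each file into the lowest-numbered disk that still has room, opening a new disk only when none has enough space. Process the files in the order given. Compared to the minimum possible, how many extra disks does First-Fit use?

1

First-Fit: [496] [130,180,93,45] [371] [185,311] [456] [355] [384] [158] → 8 disks.
Total size 3164 GB; any packing needs at least ⌈3164/500⌉ = 7 disks.
An optimal packing achieves that bound: [496] [456] [384,93] [371,45] [355,130] [311,185] [180,158] → 7 disks.
Excess: 8 − 7 = 1.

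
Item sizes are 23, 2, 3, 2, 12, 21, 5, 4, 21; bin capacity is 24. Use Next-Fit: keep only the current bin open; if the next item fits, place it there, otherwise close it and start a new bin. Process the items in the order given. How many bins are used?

Put 23 in bin 1; 1 remain.
Put 2 in bin 2; 22 remain.
Put 3 in bin 2; 19 remain.
Put 2 in bin 2; 17 remain.
Put 12 in bin 2; 5 remain.
Put 21 in bin 3; 3 remain.
Put 5 in bin 4; 19 remain.
Put 4 in bin 4; 15 remain.
Put 21 in bin 5; 3 remain.

5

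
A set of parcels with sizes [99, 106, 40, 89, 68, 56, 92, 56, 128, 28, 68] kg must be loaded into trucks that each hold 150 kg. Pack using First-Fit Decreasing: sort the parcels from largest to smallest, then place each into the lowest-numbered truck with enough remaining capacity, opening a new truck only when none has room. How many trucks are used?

Sorted descending: 128, 106, 99, 92, 89, 68, 68, 56, 56, 40, 28.
128 kg → truck 1 (remaining 22 kg)
106 kg → truck 2 (remaining 44 kg)
99 kg → truck 3 (remaining 51 kg)
92 kg → truck 4 (remaining 58 kg)
89 kg → truck 5 (remaining 61 kg)
68 kg → truck 6 (remaining 82 kg)
68 kg → truck 6 (remaining 14 kg)
56 kg → truck 4 (remaining 2 kg)
56 kg → truck 5 (remaining 5 kg)
40 kg → truck 2 (remaining 4 kg)
28 kg → truck 3 (remaining 23 kg)
Final trucks: [128] [106,40] [99,28] [92,56] [89,56] [68,68].

6 trucks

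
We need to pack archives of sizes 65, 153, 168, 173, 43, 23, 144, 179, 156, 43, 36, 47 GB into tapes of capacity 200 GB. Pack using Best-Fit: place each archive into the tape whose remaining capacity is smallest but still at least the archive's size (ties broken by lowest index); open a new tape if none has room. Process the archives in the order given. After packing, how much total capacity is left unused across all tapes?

170

65 GB → tape 1 (remaining 135 GB)
153 GB → tape 2 (remaining 47 GB)
168 GB → tape 3 (remaining 32 GB)
173 GB → tape 4 (remaining 27 GB)
43 GB → tape 2 (remaining 4 GB)
23 GB → tape 4 (remaining 4 GB)
144 GB → tape 5 (remaining 56 GB)
179 GB → tape 6 (remaining 21 GB)
156 GB → tape 7 (remaining 44 GB)
43 GB → tape 7 (remaining 1 GB)
36 GB → tape 5 (remaining 20 GB)
47 GB → tape 1 (remaining 88 GB)
7 tapes × 200 GB = 1400 GB; used 1230 GB; unused 170 GB.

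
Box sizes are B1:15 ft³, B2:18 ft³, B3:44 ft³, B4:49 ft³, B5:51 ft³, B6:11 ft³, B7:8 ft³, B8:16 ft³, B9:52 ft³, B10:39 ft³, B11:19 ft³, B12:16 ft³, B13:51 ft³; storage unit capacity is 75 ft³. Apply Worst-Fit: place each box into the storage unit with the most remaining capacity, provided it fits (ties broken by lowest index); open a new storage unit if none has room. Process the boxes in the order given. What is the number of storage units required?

7

B1 (15 ft³) → storage unit 1 (remaining 60 ft³)
B2 (18 ft³) → storage unit 1 (remaining 42 ft³)
B3 (44 ft³) → storage unit 2 (remaining 31 ft³)
B4 (49 ft³) → storage unit 3 (remaining 26 ft³)
B5 (51 ft³) → storage unit 4 (remaining 24 ft³)
B6 (11 ft³) → storage unit 1 (remaining 31 ft³)
B7 (8 ft³) → storage unit 1 (remaining 23 ft³)
B8 (16 ft³) → storage unit 2 (remaining 15 ft³)
B9 (52 ft³) → storage unit 5 (remaining 23 ft³)
B10 (39 ft³) → storage unit 6 (remaining 36 ft³)
B11 (19 ft³) → storage unit 6 (remaining 17 ft³)
B12 (16 ft³) → storage unit 3 (remaining 10 ft³)
B13 (51 ft³) → storage unit 7 (remaining 24 ft³)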